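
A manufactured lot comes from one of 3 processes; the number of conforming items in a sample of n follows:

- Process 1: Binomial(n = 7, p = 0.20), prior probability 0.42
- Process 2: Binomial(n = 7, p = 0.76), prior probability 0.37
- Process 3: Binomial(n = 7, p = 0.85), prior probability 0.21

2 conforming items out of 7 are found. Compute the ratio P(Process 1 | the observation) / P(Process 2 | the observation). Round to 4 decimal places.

Posterior odds = (w_i f_i(x)) / (w_j f_j(x)); the normalising sum cancels.
Binomial probabilities:
  f_1 = C(7,2)·0.20^2·0.80^5 = 21·0.04·0.32768 = 0.275251
  f_2 = C(7,2)·0.76^2·0.24^5 = 21·0.5776·0.000796262 = 0.00965834
  f_3 = C(7,2)·0.85^2·0.15^5 = 21·0.7225·7.59375e-05 = 0.00115216
Odds = (0.42/0.37) × (0.275251/0.00965834) = 1.13514 × 28.4988 ≈ 32.3500

32.3500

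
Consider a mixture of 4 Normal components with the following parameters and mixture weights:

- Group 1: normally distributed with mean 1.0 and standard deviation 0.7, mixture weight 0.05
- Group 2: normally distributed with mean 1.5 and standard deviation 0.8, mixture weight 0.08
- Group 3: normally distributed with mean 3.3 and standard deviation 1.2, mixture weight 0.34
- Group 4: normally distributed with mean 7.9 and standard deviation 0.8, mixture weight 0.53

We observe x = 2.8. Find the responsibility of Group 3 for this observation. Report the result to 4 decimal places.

P(component k | x) = w_k·f_k(x) / marginal(x), where marginal(x) = Σ_j w_j·f_j(x).
Normal densities:
  f_1 = (1/(0.7·√(2π)))·exp(−(2.8−1.0)²/(2·0.7²)) = 0.569918·exp(-3.30612) = 0.0208921
  f_2 = (1/(0.8·√(2π)))·exp(−(2.8−1.5)²/(2·0.8²)) = 0.498678·exp(-1.32031) = 0.133173
  f_3 = (1/(1.2·√(2π)))·exp(−(2.8−3.3)²/(2·1.2²)) = 0.332452·exp(-0.08681) = 0.30481
  f_4 = (1/(0.8·√(2π)))·exp(−(2.8−7.9)²/(2·0.8²)) = 0.498678·exp(-20.32031) = 7.4614e-10
Prior × likelihood for each component:
  w_1·f_1 = 0.05 × 0.0208921 = 0.0010446
  w_2·f_2 = 0.08 × 0.133173 = 0.0106538
  w_3·f_3 = 0.34 × 0.30481 = 0.103636
  w_4·f_4 = 0.53 × 7.4614e-10 = 3.95454e-10
Marginal: 0.0010446 + 0.0106538 + 0.103636 + 3.95454e-10 = 0.115334
Responsibility of Group 3: 0.103636 / 0.115334 ≈ 0.8986

0.8986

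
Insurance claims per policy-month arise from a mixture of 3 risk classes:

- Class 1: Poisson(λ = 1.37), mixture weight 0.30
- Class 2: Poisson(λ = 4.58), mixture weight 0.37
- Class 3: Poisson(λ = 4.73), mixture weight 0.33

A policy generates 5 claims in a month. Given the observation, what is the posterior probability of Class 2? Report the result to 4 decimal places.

0.5128

By Bayes' theorem, P(k | x) = w_k f_k(x) / Σ_j w_j f_j(x).
Evaluate each component's likelihood at the observed value:
  p_1 = 0.0102197
  p_2 = 0.172218
  p_3 = 0.174145
Unnormalised posteriors:
  w_1·p_1 = 0.30 × 0.0102197 = 0.00306591
  w_2·p_2 = 0.37 × 0.172218 = 0.0637205
  w_3·p_3 = 0.33 × 0.174145 = 0.0574679
Evidence: 0.00306591 + 0.0637205 + 0.0574679 = 0.124254
Responsibility of Class 2: 0.0637205 / 0.124254 ≈ 0.5128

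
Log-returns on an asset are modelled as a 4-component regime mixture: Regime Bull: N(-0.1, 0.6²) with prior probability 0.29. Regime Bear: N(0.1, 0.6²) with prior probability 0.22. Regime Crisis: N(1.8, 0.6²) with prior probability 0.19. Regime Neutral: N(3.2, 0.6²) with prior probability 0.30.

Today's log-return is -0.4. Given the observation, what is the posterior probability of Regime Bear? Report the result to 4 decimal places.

P(component k | x) = w_k·f_k(x) / marginal(x), where marginal(x) = Σ_j w_j·f_j(x).
Normal densities:
  p_Bull = (1/(0.6·√(2π)))·exp(−(-0.4−-0.1)²/(2·0.6²)) = 0.664904·exp(-0.12500) = 0.586776
  p_Bear = (1/(0.6·√(2π)))·exp(−(-0.4−0.1)²/(2·0.6²)) = 0.664904·exp(-0.34722) = 0.469853
  p_Crisis = (1/(0.6·√(2π)))·exp(−(-0.4−1.8)²/(2·0.6²)) = 0.664904·exp(-6.72222) = 0.000800451
  p_Neutral = (1/(0.6·√(2π)))·exp(−(-0.4−3.2)²/(2·0.6²)) = 0.664904·exp(-18.00000) = 1.01265e-08
Weight by the priors:
  w_Bull·p_Bull = 0.29 × 0.586776 = 0.170165
  w_Bear·p_Bear = 0.22 × 0.469853 = 0.103368
  w_Crisis·p_Crisis = 0.19 × 0.000800451 = 0.000152086
  w_Neutral·p_Neutral = 0.30 × 1.01265e-08 = 3.03794e-09
Denominator: 0.170165 + 0.103368 + 0.000152086 + 3.03794e-09 = 0.273685
So the posterior for Regime Bear is 0.103368 / 0.273685 ≈ 0.3777.

0.3777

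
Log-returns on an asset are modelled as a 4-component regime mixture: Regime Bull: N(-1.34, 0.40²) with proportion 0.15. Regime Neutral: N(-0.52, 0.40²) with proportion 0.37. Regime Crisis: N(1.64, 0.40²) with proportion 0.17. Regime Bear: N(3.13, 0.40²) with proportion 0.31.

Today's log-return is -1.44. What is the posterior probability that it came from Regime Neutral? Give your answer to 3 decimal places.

0.153

By Bayes' theorem, P(k | x) = π_k f_k(x) / Σ_j π_j f_j(x).
Component likelihoods at x = -1.44:
  p_Bull = (1/(0.40·√(2π)))·exp(−(-1.44−-1.34)²/(2·0.40²)) = 0.997356·exp(-0.03125) = 0.96667
  p_Neutral = (1/(0.40·√(2π)))·exp(−(-1.44−-0.52)²/(2·0.40²)) = 0.997356·exp(-2.64500) = 0.0708176
  p_Crisis = (1/(0.40·√(2π)))·exp(−(-1.44−1.64)²/(2·0.40²)) = 0.997356·exp(-29.64500) = 1.33104e-13
  p_Bear = (1/(0.40·√(2π)))·exp(−(-1.44−3.13)²/(2·0.40²)) = 0.997356·exp(-65.26531) = 4.5132e-29
Weight by the priors:
  π_Bull·p_Bull = 0.15 × 0.96667 = 0.145001
  π_Neutral·p_Neutral = 0.37 × 0.0708176 = 0.0262025
  π_Crisis·p_Crisis = 0.17 × 1.33104e-13 = 2.26276e-14
  π_Bear·p_Bear = 0.31 × 4.5132e-29 = 1.39909e-29
Sum: 0.145001 + 0.0262025 + 2.26276e-14 + 1.39909e-29 = 0.171203
P(Regime Neutral | -1.44) = 0.0262025 / 0.171203 ≈ 0.153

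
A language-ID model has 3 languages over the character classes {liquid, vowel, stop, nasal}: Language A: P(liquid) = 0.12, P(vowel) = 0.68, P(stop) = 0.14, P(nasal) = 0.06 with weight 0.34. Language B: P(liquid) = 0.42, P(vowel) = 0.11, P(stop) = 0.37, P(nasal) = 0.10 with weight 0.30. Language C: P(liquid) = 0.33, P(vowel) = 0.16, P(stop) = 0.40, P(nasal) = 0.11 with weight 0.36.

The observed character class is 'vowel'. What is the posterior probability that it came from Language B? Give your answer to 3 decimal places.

The responsibility of component k is π_k f_k(x) divided by Σ_j π_j f_j(x).
Evaluate each component's likelihood at the observed value:
  f_A = 0.68
  f_B = 0.11
  f_C = 0.16
Unnormalised posteriors:
  π_A·f_A = 0.34 × 0.68 = 0.2312
  π_B·f_B = 0.30 × 0.11 = 0.033
  π_C·f_C = 0.36 × 0.16 = 0.0576
Evidence: 0.2312 + 0.033 + 0.0576 = 0.3218
So the posterior for Language B is 0.033 / 0.3218 ≈ 0.103.

0.103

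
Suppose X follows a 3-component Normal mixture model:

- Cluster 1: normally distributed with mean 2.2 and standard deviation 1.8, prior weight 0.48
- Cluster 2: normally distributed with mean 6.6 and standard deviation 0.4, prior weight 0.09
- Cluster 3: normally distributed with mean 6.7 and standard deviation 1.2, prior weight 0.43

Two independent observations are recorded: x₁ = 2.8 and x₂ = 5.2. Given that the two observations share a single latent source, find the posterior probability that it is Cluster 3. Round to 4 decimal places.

0.0195

Posterior ∝ prior × likelihood, so P(k | x) ∝ w_k f_k(x); normalise over all components.
Since both observations come from the same component, the likelihood for component k is f_k(x₁)·f_k(x₂).
  f_1 = [0.209657] × [0.0552651] = 0.0115867
  f_2 = [2.51948e-20] × [0.00218171] = 5.49677e-23
  f_3 = [0.00169087] × [0.152208] = 0.000257364
Prior × likelihood for each component:
  w_1·f_1 = 0.48 × 0.0115867 = 0.00556163
  w_2·f_2 = 0.09 × 5.49677e-23 = 4.9471e-24
  w_3·f_3 = 0.43 × 0.000257364 = 0.000110666
Sum: 0.00556163 + 4.9471e-24 + 0.000110666 = 0.0056723
P(Cluster 3 | data) ≈ 0.0195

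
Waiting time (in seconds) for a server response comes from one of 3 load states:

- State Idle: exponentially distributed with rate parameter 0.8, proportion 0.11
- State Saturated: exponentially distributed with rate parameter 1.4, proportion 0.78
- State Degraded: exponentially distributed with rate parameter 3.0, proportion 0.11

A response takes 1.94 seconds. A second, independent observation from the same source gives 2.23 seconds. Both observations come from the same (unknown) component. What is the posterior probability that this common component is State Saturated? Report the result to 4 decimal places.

Apply Bayes' rule: the posterior for each component is proportional to its prior times its likelihood at x.
Since both observations come from the same component, the likelihood for component k is f_k(x₁)·f_k(x₂).
  L_Idle = [0.8·e^(−0.8·1.94) = 0.8·e^(−1.5520) = 0.169459] × [0.134372] = 0.0227706
  L_Saturated = [1.4·e^(−1.4·1.94) = 1.4·e^(−2.7160) = 0.0925943] × [0.0616965] = 0.00571275
  L_Degraded = [3.0·e^(−3.0·1.94) = 3.0·e^(−5.8200) = 0.00890282] × [0.00372985] = 3.32062e-05
Prior × likelihood for each component:
  P(Z=Idle)·L_Idle = 0.11 × 0.0227706 = 0.00250476
  P(Z=Saturated)·L_Saturated = 0.78 × 0.00571275 = 0.00445594
  P(Z=Degraded)·L_Degraded = 0.11 × 3.32062e-05 = 3.65268e-06
Denominator: 0.00250476 + 0.00445594 + 3.65268e-06 = 0.00696436
P(State Saturated | x₁,x₂) = 0.00445594 / 0.00696436 ≈ 0.6398

0.6398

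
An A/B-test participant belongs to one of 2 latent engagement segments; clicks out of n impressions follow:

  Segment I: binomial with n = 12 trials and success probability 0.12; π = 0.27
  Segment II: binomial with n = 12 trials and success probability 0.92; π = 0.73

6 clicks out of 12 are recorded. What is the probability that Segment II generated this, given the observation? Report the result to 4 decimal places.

0.2366

Posterior ∝ prior × likelihood, so P(k | x) ∝ w_k f_k(x); normalise over all components.
Component likelihoods at x = 6 clicks out of 12:
  p_I = C(12,6)·0.12^6·0.88^6 = 924·2.98598e-06·0.464404 = 0.00128131
  p_II = C(12,6)·0.92^6·0.08^6 = 924·0.606355·2.62144e-07 = 0.000146872
Multiply by the mixture weights:
  w_I·p_I = 0.27 × 0.00128131 = 0.000345955
  w_II·p_II = 0.73 × 0.000146872 = 0.000107217
Sum: 0.000345955 + 0.000107217 = 0.000453171
P(Segment II | the observation) ≈ 0.2366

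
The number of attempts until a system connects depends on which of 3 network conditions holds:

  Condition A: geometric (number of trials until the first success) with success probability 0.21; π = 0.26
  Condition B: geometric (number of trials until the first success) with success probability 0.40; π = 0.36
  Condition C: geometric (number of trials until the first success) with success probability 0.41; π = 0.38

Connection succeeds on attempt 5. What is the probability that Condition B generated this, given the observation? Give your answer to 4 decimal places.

Apply Bayes' rule: the posterior for each component is proportional to its prior times its likelihood at x.
Component likelihoods at x = 5:
  f_A = 0.0817952
  f_B = 0.05184
  f_C = 0.0496812
Unnormalised posteriors:
  w_A·f_A = 0.26 × 0.0817952 = 0.0212667
  w_B·f_B = 0.36 × 0.05184 = 0.0186624
  w_C·f_C = 0.38 × 0.0496812 = 0.0188788
Marginal: 0.0212667 + 0.0186624 + 0.0188788 = 0.058808
Responsibility of Condition B: 0.0186624 / 0.058808 ≈ 0.3173

0.3173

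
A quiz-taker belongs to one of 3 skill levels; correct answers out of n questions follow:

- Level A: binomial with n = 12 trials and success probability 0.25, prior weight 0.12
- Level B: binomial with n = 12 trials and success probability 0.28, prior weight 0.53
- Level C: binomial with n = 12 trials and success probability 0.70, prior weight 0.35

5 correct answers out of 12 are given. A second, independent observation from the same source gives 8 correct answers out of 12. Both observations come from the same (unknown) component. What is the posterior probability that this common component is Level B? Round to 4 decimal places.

The responsibility of component k is π_k f_k(x) divided by Σ_j π_j f_j(x).
Since both observations come from the same component, the likelihood for component k is f_k(x₁)·f_k(x₂).
  p_A = [C(12,5)·0.25^5·0.75^7 = 792·0.000976562·0.133484 = 0.103241] × [0.00238985] = 0.000246731
  p_B = [C(12,5)·0.28^5·0.72^7 = 792·0.00172104·0.100306 = 0.136723] × [0.00502573] = 0.000687135
  p_C = [C(12,5)·0.70^5·0.30^7 = 792·0.16807·0.0002187 = 0.0291115] × [0.23114] = 0.00672882
Weight by the priors:
  π_A·p_A = 0.12 × 0.000246731 = 2.96078e-05
  π_B·p_B = 0.53 × 0.000687135 = 0.000364182
  π_C·p_C = 0.35 × 0.00672882 = 0.00235509
Marginal: 2.96078e-05 + 0.000364182 + 0.00235509 = 0.00274888
P(Level B | x₁, x₂) = 0.000364182 / 0.00274888 ≈ 0.1325

0.1325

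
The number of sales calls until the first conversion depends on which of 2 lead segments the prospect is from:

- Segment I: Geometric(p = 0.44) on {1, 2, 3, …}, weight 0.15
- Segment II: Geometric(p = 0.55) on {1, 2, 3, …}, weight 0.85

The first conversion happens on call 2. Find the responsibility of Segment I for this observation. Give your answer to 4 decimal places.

The responsibility of component k is π_k f_k(x) divided by Σ_j π_j f_j(x).
Evaluate each component's likelihood at the observed value:
  f_I = 0.44·(1−0.44)^1 = 0.44·0.56 = 0.2464
  f_II = 0.55·(1−0.55)^1 = 0.55·0.45 = 0.2475
Multiply by the mixture weights:
  π_I·f_I = 0.15 × 0.2464 = 0.03696
  π_II·f_II = 0.85 × 0.2475 = 0.210375
Denominator: 0.03696 + 0.210375 = 0.247335
P(Segment I | x) = 0.03696 / 0.247335 ≈ 0.1494

0.1494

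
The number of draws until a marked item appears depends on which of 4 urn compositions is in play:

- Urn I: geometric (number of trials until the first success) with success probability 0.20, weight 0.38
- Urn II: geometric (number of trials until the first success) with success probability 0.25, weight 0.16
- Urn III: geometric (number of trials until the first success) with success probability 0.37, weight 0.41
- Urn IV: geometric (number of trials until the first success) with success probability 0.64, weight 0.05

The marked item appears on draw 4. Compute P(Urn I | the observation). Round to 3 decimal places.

Posterior ∝ prior × likelihood, so P(k | x) ∝ π_k f_k(x); normalise over all components.
Evaluate each component's likelihood at the observed value:
  p_I = 0.1024
  p_II = 0.105469
  p_III = 0.0925174
  p_IV = 0.0298598
Weight by the priors:
  π_I·p_I = 0.38 × 0.1024 = 0.038912
  π_II·p_II = 0.16 × 0.105469 = 0.016875
  π_III·p_III = 0.41 × 0.0925174 = 0.0379321
  π_IV·p_IV = 0.05 × 0.0298598 = 0.00149299
Sum: 0.038912 + 0.016875 + 0.0379321 + 0.00149299 = 0.0952121
So the posterior for Urn I is 0.038912 / 0.0952121 ≈ 0.409.

0.409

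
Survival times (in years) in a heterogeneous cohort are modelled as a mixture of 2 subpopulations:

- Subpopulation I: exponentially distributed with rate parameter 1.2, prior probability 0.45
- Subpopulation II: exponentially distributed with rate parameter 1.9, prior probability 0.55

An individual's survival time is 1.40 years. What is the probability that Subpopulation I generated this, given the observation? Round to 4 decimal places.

Posterior ∝ prior × likelihood, so P(k | x) ∝ π_k f_k(x); normalise over all components.
Component likelihoods at x = 1.40 years:
  f_I = 0.223649
  f_II = 0.132902
Prior × likelihood for each component:
  π_I·f_I = 0.45 × 0.223649 = 0.100642
  π_II·f_II = 0.55 × 0.132902 = 0.0730959
Sum: 0.100642 + 0.0730959 = 0.173738
Responsibility of Subpopulation I: 0.100642 / 0.173738 ≈ 0.5793

0.5793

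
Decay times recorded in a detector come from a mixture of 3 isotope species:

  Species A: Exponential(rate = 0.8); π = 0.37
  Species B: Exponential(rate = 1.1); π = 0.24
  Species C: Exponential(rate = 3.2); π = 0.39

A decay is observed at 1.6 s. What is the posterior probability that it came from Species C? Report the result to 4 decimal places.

0.0552

Posterior ∝ prior × likelihood, so P(k | x) ∝ π_k f_k(x); normalise over all components.
Evaluate each component's likelihood at the observed value:
  p_A = 0.22243
  p_B = 0.189249
  p_C = 0.0191233
Weight by the priors:
  π_A·p_A = 0.37 × 0.22243 = 0.082299
  π_B·p_B = 0.24 × 0.189249 = 0.0454198
  π_C·p_C = 0.39 × 0.0191233 = 0.00745808
Marginal: 0.082299 + 0.0454198 + 0.00745808 = 0.135177
P(Species C | the observation) = 0.00745808 / 0.135177 ≈ 0.0552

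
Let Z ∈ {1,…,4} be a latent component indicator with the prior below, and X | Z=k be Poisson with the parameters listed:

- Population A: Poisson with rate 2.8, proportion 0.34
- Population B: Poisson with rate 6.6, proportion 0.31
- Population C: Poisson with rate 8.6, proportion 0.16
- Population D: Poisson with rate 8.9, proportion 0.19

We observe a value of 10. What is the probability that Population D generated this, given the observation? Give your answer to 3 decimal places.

Posterior ∝ prior × likelihood, so P(k | x) ∝ π_k f_k(x); normalise over all components.
Component likelihoods at x = 10:
  L_A = e^(−2.8)·2.8^10/10! = 0.000496355
  L_B = e^(−6.6)·6.6^10/10! = 0.058794
  L_C = e^(−8.6)·8.6^10/10! = 0.112277
  L_D = e^(−8.9)·8.9^10/10! = 0.117197
Multiply by the mixture weights:
  π_A·L_A = 0.34 × 0.000496355 = 0.000168761
  π_B·L_B = 0.31 × 0.058794 = 0.0182261
  π_C·L_C = 0.16 × 0.112277 = 0.0179642
  π_D·L_D = 0.19 × 0.117197 = 0.0222674
Normaliser: 0.000168761 + 0.0182261 + 0.0179642 + 0.0222674 = 0.0586265
So the posterior for Population D is 0.0222674 / 0.0586265 ≈ 0.380.

0.380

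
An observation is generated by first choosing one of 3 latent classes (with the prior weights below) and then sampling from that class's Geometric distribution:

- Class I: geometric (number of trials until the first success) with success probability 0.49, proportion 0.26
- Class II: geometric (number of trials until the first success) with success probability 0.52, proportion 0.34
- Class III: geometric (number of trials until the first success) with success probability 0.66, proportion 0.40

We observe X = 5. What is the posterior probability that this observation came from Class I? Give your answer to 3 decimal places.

Apply Bayes' rule: the posterior for each component is proportional to its prior times its likelihood at x.
Component likelihoods at x = 5:
  p_I = 0.0331495
  p_II = 0.0276038
  p_III = 0.00881982
Weight by the priors:
  w_I·p_I = 0.26 × 0.0331495 = 0.00861887
  w_II·p_II = 0.34 × 0.0276038 = 0.00938528
  w_III·p_III = 0.40 × 0.00881982 = 0.00352793
Denominator: 0.00861887 + 0.00938528 + 0.00352793 = 0.0215321
So the posterior for Class I is 0.00861887 / 0.0215321 ≈ 0.400.

0.400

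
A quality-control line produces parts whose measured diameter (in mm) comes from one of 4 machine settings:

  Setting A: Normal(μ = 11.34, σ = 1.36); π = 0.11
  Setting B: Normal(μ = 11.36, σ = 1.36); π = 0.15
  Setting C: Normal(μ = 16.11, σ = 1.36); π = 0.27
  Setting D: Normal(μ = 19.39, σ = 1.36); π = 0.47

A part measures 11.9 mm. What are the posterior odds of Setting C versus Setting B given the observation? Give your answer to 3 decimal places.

0.016

Posterior odds = (w_i f_i(x)) / (w_j f_j(x)); the normalising sum cancels.
Evaluate each component's likelihood at the observed value:
  p_A = (1/(1.36·√(2π)))·exp(−(11.9−11.34)²/(2·1.36²)) = 0.293340·exp(-0.08478) = 0.269497
  p_B = (1/(1.36·√(2π)))·exp(−(11.9−11.36)²/(2·1.36²)) = 0.293340·exp(-0.07883) = 0.271104
  p_C = (1/(1.36·√(2π)))·exp(−(11.9−16.11)²/(2·1.36²)) = 0.293340·exp(-4.79133) = 0.00243513
  p_D = (1/(1.36·√(2π)))·exp(−(11.9−19.39)²/(2·1.36²)) = 0.293340·exp(-15.16547) = 7.60487e-08
0.000657484 / 0.0406657 ≈ 0.016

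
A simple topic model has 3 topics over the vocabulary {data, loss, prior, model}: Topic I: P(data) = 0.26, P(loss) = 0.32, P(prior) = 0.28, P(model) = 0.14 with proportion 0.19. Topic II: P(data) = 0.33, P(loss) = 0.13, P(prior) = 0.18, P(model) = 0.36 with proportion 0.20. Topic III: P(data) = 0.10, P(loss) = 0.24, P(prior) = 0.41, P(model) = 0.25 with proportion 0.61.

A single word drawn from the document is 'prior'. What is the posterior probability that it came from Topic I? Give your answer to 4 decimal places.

0.1568

By Bayes' theorem, P(k | x) = π_k f_k(x) / Σ_j π_j f_j(x).
Evaluate each component's likelihood at the observed value:
  f_I = 0.28
  f_II = 0.18
  f_III = 0.41
Multiply by the mixture weights:
  π_I·f_I = 0.19 × 0.28 = 0.0532
  π_II·f_II = 0.20 × 0.18 = 0.036
  π_III·f_III = 0.61 × 0.41 = 0.2501
Normaliser: 0.0532 + 0.036 + 0.2501 = 0.3393
P(Topic I | 'prior') = 0.0532 / 0.3393 ≈ 0.1568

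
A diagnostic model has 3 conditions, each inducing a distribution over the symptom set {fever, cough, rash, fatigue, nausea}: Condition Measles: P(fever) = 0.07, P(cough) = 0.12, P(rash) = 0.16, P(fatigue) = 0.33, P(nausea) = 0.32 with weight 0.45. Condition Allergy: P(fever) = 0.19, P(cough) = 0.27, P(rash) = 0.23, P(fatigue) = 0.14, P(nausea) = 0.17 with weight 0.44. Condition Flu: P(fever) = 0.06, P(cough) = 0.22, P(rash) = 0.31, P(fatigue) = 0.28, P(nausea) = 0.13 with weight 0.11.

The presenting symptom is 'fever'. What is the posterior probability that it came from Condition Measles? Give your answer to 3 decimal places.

0.259

By Bayes' theorem, P(k | x) = w_k f_k(x) / Σ_j w_j f_j(x).
Evaluate each component's likelihood at the observed value:
  p_Measles = P(fever | comp) = 0.07
  p_Allergy = P(fever | comp) = 0.19
  p_Flu = P(fever | comp) = 0.06
Unnormalised posteriors:
  w_Measles·p_Measles = 0.45 × 0.07 = 0.0315
  w_Allergy·p_Allergy = 0.44 × 0.19 = 0.0836
  w_Flu·p_Flu = 0.11 × 0.06 = 0.0066
Normaliser: 0.0315 + 0.0836 + 0.0066 = 0.1217
So the posterior for Condition Measles is 0.0315 / 0.1217 ≈ 0.259.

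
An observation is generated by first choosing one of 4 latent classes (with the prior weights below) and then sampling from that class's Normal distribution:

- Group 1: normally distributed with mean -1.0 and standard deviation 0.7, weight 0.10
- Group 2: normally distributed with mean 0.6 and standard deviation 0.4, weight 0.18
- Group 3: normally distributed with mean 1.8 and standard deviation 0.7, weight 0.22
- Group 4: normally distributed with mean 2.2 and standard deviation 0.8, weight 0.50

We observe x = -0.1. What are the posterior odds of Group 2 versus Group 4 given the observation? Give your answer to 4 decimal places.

Posterior odds = (P(Z=i) f_i(x)) / (P(Z=j) f_j(x)); the normalising sum cancels.
Normal densities:
  p_1 = (1/(0.7·√(2π)))·exp(−(-0.1−-1.0)²/(2·0.7²)) = 0.569918·exp(-0.82653) = 0.249376
  p_2 = (1/(0.4·√(2π)))·exp(−(-0.1−0.6)²/(2·0.4²)) = 0.997356·exp(-1.53125) = 0.215693
  p_3 = (1/(0.7·√(2π)))·exp(−(-0.1−1.8)²/(2·0.7²)) = 0.569918·exp(-3.68367) = 0.0143223
  p_4 = (1/(0.8·√(2π)))·exp(−(-0.1−2.2)²/(2·0.8²)) = 0.498678·exp(-4.13281) = 0.00799765
0.0388248 / 0.00399883 ≈ 9.7090

9.7090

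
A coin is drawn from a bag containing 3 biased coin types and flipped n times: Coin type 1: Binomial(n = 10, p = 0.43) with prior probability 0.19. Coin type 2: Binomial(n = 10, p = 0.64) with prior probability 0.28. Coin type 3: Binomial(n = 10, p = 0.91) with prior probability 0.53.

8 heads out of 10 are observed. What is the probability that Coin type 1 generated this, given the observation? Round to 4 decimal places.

By Bayes' theorem, P(k | x) = π_k f_k(x) / Σ_j π_j f_j(x).
Binomial probabilities:
  p_1 = 0.0170887
  p_2 = 0.164156
  p_3 = 0.171407
Multiply by the mixture weights:
  π_1·p_1 = 0.19 × 0.0170887 = 0.00324686
  π_2·p_2 = 0.28 × 0.164156 = 0.0459637
  π_3·p_3 = 0.53 × 0.171407 = 0.0908457
Denominator: 0.00324686 + 0.0459637 + 0.0908457 = 0.140056
Responsibility of Coin type 1: 0.00324686 / 0.140056 ≈ 0.0232

0.0232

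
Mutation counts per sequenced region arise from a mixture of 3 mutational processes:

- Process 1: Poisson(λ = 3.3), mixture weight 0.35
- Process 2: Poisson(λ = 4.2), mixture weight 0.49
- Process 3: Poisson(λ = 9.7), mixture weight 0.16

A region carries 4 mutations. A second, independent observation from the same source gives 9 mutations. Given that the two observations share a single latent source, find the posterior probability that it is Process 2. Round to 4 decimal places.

0.6766

P(component k | x) = π_k·f_k(x) / marginal(x), where marginal(x) = Σ_j π_j·f_j(x).
Since both observations come from the same component, the likelihood for component k is f_k(x₁)·f_k(x₂).
  f_1 = [e^(−3.3)·3.3^4/4! = 0.182252] × [0.00471727] = 0.000859733
  f_2 = [e^(−4.2)·4.2^4/4! = 0.194424] × [0.0168052] = 0.00326733
  f_3 = [e^(−9.7)·9.7^4/4! = 0.0226058] × [0.128388] = 0.00290232
Multiply by the mixture weights:
  π_1·f_1 = 0.35 × 0.000859733 = 0.000300906
  π_2·f_2 = 0.49 × 0.00326733 = 0.00160099
  π_3·f_3 = 0.16 × 0.00290232 = 0.000464371
Normaliser: 0.000300906 + 0.00160099 + 0.000464371 = 0.00236627
So the posterior for Process 2 is 0.00160099 / 0.00236627 ≈ 0.6766.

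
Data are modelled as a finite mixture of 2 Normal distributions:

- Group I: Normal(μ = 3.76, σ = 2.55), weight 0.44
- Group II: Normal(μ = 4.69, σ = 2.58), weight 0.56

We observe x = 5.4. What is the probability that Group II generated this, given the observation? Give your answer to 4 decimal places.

0.5983

By Bayes' theorem, P(k | x) = w_k f_k(x) / Σ_j w_j f_j(x).
Normal densities:
  f_I = (1/(2.55·√(2π)))·exp(−(5.4−3.76)²/(2·2.55²)) = 0.156448·exp(-0.20681) = 0.127219
  f_II = (1/(2.58·√(2π)))·exp(−(5.4−4.69)²/(2·2.58²)) = 0.154629·exp(-0.03787) = 0.148883
Weight by the priors:
  w_I·f_I = 0.44 × 0.127219 = 0.0559764
  w_II·f_II = 0.56 × 0.148883 = 0.0833745
Sum: 0.0559764 + 0.0833745 = 0.139351
P(Group II | data) ≈ 0.5983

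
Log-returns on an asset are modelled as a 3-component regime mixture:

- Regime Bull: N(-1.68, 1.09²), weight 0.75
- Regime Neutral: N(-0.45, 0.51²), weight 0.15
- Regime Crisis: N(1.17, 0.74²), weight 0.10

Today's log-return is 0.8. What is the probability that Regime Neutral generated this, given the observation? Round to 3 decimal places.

P(component k | x) = π_k·f_k(x) / marginal(x), where marginal(x) = Σ_j π_j·f_j(x).
Evaluate each component's likelihood at the observed value:
  p_Bull = (1/(1.09·√(2π)))·exp(−(0.8−-1.68)²/(2·1.09²)) = 0.366002·exp(-2.58833) = 0.0275033
  p_Neutral = (1/(0.51·√(2π)))·exp(−(0.8−-0.45)²/(2·0.51²)) = 0.782240·exp(-3.00365) = 0.0388034
  p_Crisis = (1/(0.74·√(2π)))·exp(−(0.8−1.17)²/(2·0.74²)) = 0.539111·exp(-0.12500) = 0.475764
Weight by the priors:
  π_Bull·p_Bull = 0.75 × 0.0275033 = 0.0206274
  π_Neutral·p_Neutral = 0.15 × 0.0388034 = 0.00582052
  π_Crisis·p_Crisis = 0.10 × 0.475764 = 0.0475764
Sum: 0.0206274 + 0.00582052 + 0.0475764 = 0.0740244
P(Regime Neutral | the observation) = 0.00582052 / 0.0740244 ≈ 0.079

0.079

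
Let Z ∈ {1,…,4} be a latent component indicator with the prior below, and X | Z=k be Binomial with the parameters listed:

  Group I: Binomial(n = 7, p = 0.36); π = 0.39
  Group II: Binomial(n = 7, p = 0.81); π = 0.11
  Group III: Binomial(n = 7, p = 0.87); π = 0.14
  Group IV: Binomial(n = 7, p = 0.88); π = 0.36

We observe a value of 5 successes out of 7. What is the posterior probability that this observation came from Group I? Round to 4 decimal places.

By Bayes' theorem, P(k | x) = π_k f_k(x) / Σ_j π_j f_j(x).
Evaluate each component's likelihood at the observed value:
  f_I = C(7,5)·0.36^5·0.64^2 = 21·0.00604662·0.4096 = 0.0520106
  f_II = C(7,5)·0.81^5·0.19^2 = 21·0.348678·0.0361 = 0.264333
  f_III = C(7,5)·0.87^5·0.13^2 = 21·0.498421·0.0169 = 0.17689
  f_IV = C(7,5)·0.88^5·0.12^2 = 21·0.527732·0.0144 = 0.159586
Prior × likelihood for each component:
  π_I·f_I = 0.39 × 0.0520106 = 0.0202841
  π_II·f_II = 0.11 × 0.264333 = 0.0290766
  π_III·f_III = 0.14 × 0.17689 = 0.0247645
  π_IV·f_IV = 0.36 × 0.159586 = 0.057451
Evidence: 0.0202841 + 0.0290766 + 0.0247645 + 0.057451 = 0.131576
P(Group I | the observation) ≈ 0.1542

0.1542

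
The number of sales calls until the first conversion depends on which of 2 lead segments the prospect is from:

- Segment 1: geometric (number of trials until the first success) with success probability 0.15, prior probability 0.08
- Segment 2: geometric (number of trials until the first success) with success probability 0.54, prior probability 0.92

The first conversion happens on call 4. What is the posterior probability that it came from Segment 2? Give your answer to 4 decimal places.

By Bayes' theorem, P(k | x) = P(Z=k) f_k(x) / Σ_j P(Z=j) f_j(x).
Component likelihoods at x = 4:
  f_1 = 0.0921187
  f_2 = 0.0525614
Multiply by the mixture weights:
  P(Z=1)·f_1 = 0.08 × 0.0921187 = 0.0073695
  P(Z=2)·f_2 = 0.92 × 0.0525614 = 0.0483565
Normaliser: 0.0073695 + 0.0483565 = 0.055726
So the posterior for Segment 2 is 0.0483565 / 0.055726 ≈ 0.8678.

0.8678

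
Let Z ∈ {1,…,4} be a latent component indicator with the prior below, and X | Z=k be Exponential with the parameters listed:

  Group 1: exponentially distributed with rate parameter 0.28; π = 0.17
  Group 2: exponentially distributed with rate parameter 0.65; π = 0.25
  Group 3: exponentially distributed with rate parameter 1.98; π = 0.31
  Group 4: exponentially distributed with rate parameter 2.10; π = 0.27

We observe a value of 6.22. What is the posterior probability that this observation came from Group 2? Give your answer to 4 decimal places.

P(component k | x) = π_k·f_k(x) / marginal(x), where marginal(x) = Σ_j π_j·f_j(x).
Component likelihoods at x = 6.22:
  p_1 = 0.0490671
  p_2 = 0.0114041
  p_3 = 8.87295e-06
  p_4 = 4.46133e-06
Unnormalised posteriors:
  π_1·p_1 = 0.17 × 0.0490671 = 0.00834141
  π_2·p_2 = 0.25 × 0.0114041 = 0.00285102
  π_3·p_3 = 0.31 × 8.87295e-06 = 2.75061e-06
  π_4·p_4 = 0.27 × 4.46133e-06 = 1.20456e-06
Marginal: 0.00834141 + 0.00285102 + 2.75061e-06 + 1.20456e-06 = 0.0111964
Responsibility of Group 2: 0.00285102 / 0.0111964 ≈ 0.2546

0.2546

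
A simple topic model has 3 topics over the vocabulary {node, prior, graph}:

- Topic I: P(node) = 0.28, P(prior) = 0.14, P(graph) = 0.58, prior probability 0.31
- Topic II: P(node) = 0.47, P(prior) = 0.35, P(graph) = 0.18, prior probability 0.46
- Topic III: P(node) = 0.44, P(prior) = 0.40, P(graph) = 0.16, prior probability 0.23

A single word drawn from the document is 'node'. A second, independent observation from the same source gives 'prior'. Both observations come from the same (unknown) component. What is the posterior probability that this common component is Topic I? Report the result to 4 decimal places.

0.0947

By Bayes' theorem, P(k | x) = π_k f_k(x) / Σ_j π_j f_j(x).
Since both observations come from the same component, the likelihood for component k is f_k(x₁)·f_k(x₂).
  p_I = [P(node | comp) = 0.28] × [0.14] = 0.0392
  p_II = [P(node | comp) = 0.47] × [0.35] = 0.1645
  p_III = [P(node | comp) = 0.44] × [0.4] = 0.176
Multiply by the mixture weights:
  π_I·p_I = 0.31 × 0.0392 = 0.012152
  π_II·p_II = 0.46 × 0.1645 = 0.07567
  π_III·p_III = 0.23 × 0.176 = 0.04048
Normaliser: 0.012152 + 0.07567 + 0.04048 = 0.128302
P(Topic I | x₁,x₂) ≈ 0.0947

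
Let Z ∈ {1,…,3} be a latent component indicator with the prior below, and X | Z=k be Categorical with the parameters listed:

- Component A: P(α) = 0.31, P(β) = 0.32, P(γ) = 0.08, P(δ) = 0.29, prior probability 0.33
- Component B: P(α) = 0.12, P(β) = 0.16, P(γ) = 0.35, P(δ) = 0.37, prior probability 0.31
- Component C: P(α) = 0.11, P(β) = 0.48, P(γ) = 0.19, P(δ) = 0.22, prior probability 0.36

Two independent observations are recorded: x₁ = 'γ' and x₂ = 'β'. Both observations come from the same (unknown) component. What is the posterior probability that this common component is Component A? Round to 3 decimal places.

0.144

By Bayes' theorem, P(k | x) = w_k f_k(x) / Σ_j w_j f_j(x).
Since both observations come from the same component, the likelihood for component k is f_k(x₁)·f_k(x₂).
  f_A = [0.08] × [0.32] = 0.0256
  f_B = [0.35] × [0.16] = 0.056
  f_C = [0.19] × [0.48] = 0.0912
Multiply by the mixture weights:
  w_A·f_A = 0.33 × 0.0256 = 0.008448
  w_B·f_B = 0.31 × 0.056 = 0.01736
  w_C·f_C = 0.36 × 0.0912 = 0.032832
Sum: 0.008448 + 0.01736 + 0.032832 = 0.05864
P(Component A | x₁,x₂) = 0.008448 / 0.05864 ≈ 0.144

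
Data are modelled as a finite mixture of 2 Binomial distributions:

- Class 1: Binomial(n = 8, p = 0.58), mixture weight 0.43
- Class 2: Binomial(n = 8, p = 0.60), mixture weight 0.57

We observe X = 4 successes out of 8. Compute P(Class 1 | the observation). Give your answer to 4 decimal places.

P(component k | x) = π_k·f_k(x) / marginal(x), where marginal(x) = Σ_j π_j·f_j(x).
Binomial probabilities:
  p_1 = 0.246494
  p_2 = 0.232243
Prior × likelihood for each component:
  π_1·p_1 = 0.43 × 0.246494 = 0.105993
  π_2·p_2 = 0.57 × 0.232243 = 0.132379
Sum: 0.105993 + 0.132379 = 0.238371
So the posterior for Class 1 is 0.105993 / 0.238371 ≈ 0.4447.

0.4447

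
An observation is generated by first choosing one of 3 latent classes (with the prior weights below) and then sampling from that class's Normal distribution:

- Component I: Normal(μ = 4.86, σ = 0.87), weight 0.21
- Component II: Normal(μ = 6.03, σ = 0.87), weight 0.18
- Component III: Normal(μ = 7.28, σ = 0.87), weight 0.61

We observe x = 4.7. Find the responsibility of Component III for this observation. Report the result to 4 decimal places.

0.0278

The responsibility of component k is P(Z=k) f_k(x) divided by Σ_j P(Z=j) f_j(x).
Normal densities:
  f_I = (1/(0.87·√(2π)))·exp(−(4.7−4.86)²/(2·0.87²)) = 0.458554·exp(-0.01691) = 0.450865
  f_II = (1/(0.87·√(2π)))·exp(−(4.7−6.03)²/(2·0.87²)) = 0.458554·exp(-1.16852) = 0.142531
  f_III = (1/(0.87·√(2π)))·exp(−(4.7−7.28)²/(2·0.87²)) = 0.458554·exp(-4.39715) = 0.00564592
Unnormalised posteriors:
  P(Z=I)·f_I = 0.21 × 0.450865 = 0.0946816
  P(Z=II)·f_II = 0.18 × 0.142531 = 0.0256557
  P(Z=III)·f_III = 0.61 × 0.00564592 = 0.00344401
Normaliser: 0.0946816 + 0.0256557 + 0.00344401 = 0.123781
So the posterior for Component III is 0.00344401 / 0.123781 ≈ 0.0278.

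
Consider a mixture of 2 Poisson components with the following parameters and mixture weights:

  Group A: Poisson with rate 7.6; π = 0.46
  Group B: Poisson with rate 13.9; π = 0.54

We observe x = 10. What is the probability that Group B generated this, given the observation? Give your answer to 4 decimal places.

Posterior ∝ prior × likelihood, so P(k | x) ∝ π_k f_k(x); normalise over all components.
Component likelihoods at x = 10:
  f_A = 0.0886614
  f_B = 0.0681854
Multiply by the mixture weights:
  π_A·f_A = 0.46 × 0.0886614 = 0.0407843
  π_B·f_B = 0.54 × 0.0681854 = 0.0368201
Marginal: 0.0407843 + 0.0368201 = 0.0776044
So the posterior for Group B is 0.0368201 / 0.0776044 ≈ 0.4745.

0.4745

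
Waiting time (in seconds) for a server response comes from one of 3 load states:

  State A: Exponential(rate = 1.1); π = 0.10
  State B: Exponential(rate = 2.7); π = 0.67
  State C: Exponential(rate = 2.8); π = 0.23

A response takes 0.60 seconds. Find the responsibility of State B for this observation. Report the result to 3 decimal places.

0.669

P(component k | x) = π_k·f_k(x) / marginal(x), where marginal(x) = Σ_j π_j·f_j(x).
Component likelihoods at x = 0.60 seconds:
  f_A = 1.1·e^(−1.1·0.60) = 1.1·e^(−0.6600) = 0.568536
  f_B = 2.7·e^(−2.7·0.60) = 2.7·e^(−1.6200) = 0.534326
  f_C = 2.8·e^(−2.8·0.60) = 2.8·e^(−1.6800) = 0.521847
Multiply by the mixture weights:
  π_A·f_A = 0.10 × 0.568536 = 0.0568536
  π_B·f_B = 0.67 × 0.534326 = 0.357999
  π_C·f_C = 0.23 × 0.521847 = 0.120025
Evidence: 0.0568536 + 0.357999 + 0.120025 = 0.534877
Responsibility of State B: 0.357999 / 0.534877 ≈ 0.669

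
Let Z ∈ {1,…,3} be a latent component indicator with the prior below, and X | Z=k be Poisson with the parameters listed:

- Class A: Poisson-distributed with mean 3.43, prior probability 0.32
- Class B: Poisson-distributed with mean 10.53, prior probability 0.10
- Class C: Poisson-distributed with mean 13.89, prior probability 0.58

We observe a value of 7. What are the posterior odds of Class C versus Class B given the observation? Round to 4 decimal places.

1.4000

Posterior odds = (π_i f_i(x)) / (π_j f_j(x)); the normalising sum cancels.
Component likelihoods at x = 7:
  p_A = e^(−3.43)·3.43^7/7! = 0.035892
  p_B = e^(−10.53)·10.53^7/7! = 0.076111
  p_C = e^(−13.89)·13.89^7/7! = 0.0183711
Odds = (0.58/0.10) × (0.0183711/0.076111) = 5.8 × 0.241372 ≈ 1.4000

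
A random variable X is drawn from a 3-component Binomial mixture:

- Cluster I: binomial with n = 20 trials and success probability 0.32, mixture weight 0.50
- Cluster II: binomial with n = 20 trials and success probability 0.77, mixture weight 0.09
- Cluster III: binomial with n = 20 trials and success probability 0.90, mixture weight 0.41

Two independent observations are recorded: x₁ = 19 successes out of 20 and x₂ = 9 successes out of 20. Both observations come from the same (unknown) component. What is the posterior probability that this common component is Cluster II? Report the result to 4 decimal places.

0.9838

By Bayes' theorem, P(k | x) = π_k f_k(x) / Σ_j π_j f_j(x).
Since both observations come from the same component, the likelihood for component k is f_k(x₁)·f_k(x₂).
  L_I = [C(20,19)·0.32^19·0.68^1 = 20·3.96141e-10·0.68 = 5.38752e-09] × [0.0849481] = 4.57659e-10
  L_II = [C(20,19)·0.77^19·0.23^1 = 20·0.00697146·0.23 = 0.0320687] × [0.00152275] = 4.88326e-05
  L_III = [C(20,19)·0.90^19·0.10^1 = 20·0.135085·0.1 = 0.27017] × [6.50711e-07] = 1.75803e-07
Prior × likelihood for each component:
  π_I·L_I = 0.50 × 4.57659e-10 = 2.2883e-10
  π_II·L_II = 0.09 × 4.88326e-05 = 4.39494e-06
  π_III·L_III = 0.41 × 1.75803e-07 = 7.20792e-08
Marginal: 2.2883e-10 + 4.39494e-06 + 7.20792e-08 = 4.46725e-06
So the posterior for Cluster II is 4.39494e-06 / 4.46725e-06 ≈ 0.9838.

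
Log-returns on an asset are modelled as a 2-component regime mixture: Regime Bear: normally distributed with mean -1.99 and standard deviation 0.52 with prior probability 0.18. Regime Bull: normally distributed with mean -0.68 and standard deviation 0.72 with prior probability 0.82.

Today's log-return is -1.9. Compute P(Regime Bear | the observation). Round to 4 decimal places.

0.5572

The responsibility of component k is π_k f_k(x) divided by Σ_j π_j f_j(x).
Normal densities:
  f_Bear = (1/(0.52·√(2π)))·exp(−(-1.9−-1.99)²/(2·0.52²)) = 0.767197·exp(-0.01498) = 0.755791
  f_Bull = (1/(0.72·√(2π)))·exp(−(-1.9−-0.68)²/(2·0.72²)) = 0.554087·exp(-1.43557) = 0.131861
Prior × likelihood for each component:
  π_Bear·f_Bear = 0.18 × 0.755791 = 0.136042
  π_Bull·f_Bull = 0.82 × 0.131861 = 0.108126
Evidence: 0.136042 + 0.108126 = 0.244169
Responsibility of Regime Bear: 0.136042 / 0.244169 ≈ 0.5572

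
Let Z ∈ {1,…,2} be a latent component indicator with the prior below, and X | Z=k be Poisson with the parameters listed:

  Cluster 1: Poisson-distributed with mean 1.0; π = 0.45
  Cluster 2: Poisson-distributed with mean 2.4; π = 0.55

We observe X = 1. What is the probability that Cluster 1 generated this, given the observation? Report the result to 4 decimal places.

0.5803

By Bayes' theorem, P(k | x) = π_k f_k(x) / Σ_j π_j f_j(x).
Evaluate each component's likelihood at the observed value:
  p_1 = e^(−1.0)·1.0^1/1! = 0.367879
  p_2 = e^(−2.4)·2.4^1/1! = 0.217723
Multiply by the mixture weights:
  π_1·p_1 = 0.45 × 0.367879 = 0.165546
  π_2·p_2 = 0.55 × 0.217723 = 0.119748
Marginal: 0.165546 + 0.119748 = 0.285293
P(Cluster 1 | data) = 0.165546 / 0.285293 ≈ 0.5803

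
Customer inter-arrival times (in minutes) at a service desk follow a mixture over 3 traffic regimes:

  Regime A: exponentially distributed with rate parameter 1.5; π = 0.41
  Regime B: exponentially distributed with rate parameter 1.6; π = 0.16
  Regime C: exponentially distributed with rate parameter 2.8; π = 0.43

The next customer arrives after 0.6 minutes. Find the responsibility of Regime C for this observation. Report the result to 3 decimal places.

P(component k | x) = π_k·f_k(x) / marginal(x), where marginal(x) = Σ_j π_j·f_j(x).
Component likelihoods at x = 0.6 minutes:
  L_A = 1.5·e^(−1.5·0.6) = 1.5·e^(−0.9000) = 0.609854
  L_B = 1.6·e^(−1.6·0.6) = 1.6·e^(−0.9600) = 0.612629
  L_C = 2.8·e^(−2.8·0.6) = 2.8·e^(−1.6800) = 0.521847
Multiply by the mixture weights:
  π_A·L_A = 0.41 × 0.609854 = 0.25004
  π_B·L_B = 0.16 × 0.612629 = 0.0980206
  π_C·L_C = 0.43 × 0.521847 = 0.224394
Marginal: 0.25004 + 0.0980206 + 0.224394 = 0.572455
Responsibility of Regime C: 0.224394 / 0.572455 ≈ 0.392

0.392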